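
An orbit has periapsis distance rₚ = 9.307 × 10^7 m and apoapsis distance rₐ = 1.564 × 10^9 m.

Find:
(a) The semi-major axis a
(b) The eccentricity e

(a) a = (rₚ + rₐ) / 2 = (9.307e+07 + 1.564e+09) / 2 ≈ 8.285e+08 m = 8.285 × 10^8 m.
(b) e = (rₐ − rₚ) / (rₐ + rₚ) = (1.564e+09 − 9.307e+07) / (1.564e+09 + 9.307e+07) ≈ 0.8877.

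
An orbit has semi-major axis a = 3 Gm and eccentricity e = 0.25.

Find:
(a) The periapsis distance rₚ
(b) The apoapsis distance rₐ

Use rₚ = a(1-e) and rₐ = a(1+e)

Convert to SI: a = 3 Gm = 3e+09 m.
(a) rₚ = a(1 − e) = 3e+09 · (1 − 0.25) = 3e+09 · 0.75 ≈ 2.25e+09 m = 2.25 Gm.
(b) rₐ = a(1 + e) = 3e+09 · (1 + 0.25) = 3e+09 · 1.25 ≈ 3.75e+09 m = 3.75 Gm.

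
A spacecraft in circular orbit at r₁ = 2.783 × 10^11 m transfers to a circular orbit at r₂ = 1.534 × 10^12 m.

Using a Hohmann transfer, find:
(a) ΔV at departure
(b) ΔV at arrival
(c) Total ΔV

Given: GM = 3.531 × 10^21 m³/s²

Transfer semi-major axis: a_t = (r₁ + r₂)/2 = (2.783e+11 + 1.534e+12)/2 = 9.0615e+11 m.
Circular speeds: v₁ = √(GM/r₁) = 112640 m/s, v₂ = √(GM/r₂) = 47977.3 m/s.
Transfer speeds (vis-viva v² = GM(2/r − 1/a_t)): v₁ᵗ = 146556 m/s, v₂ᵗ = 26588.4 m/s.
(a) ΔV₁ = |v₁ᵗ − v₁| ≈ 3.392e+04 m/s = 33.92 km/s.
(b) ΔV₂ = |v₂ − v₂ᵗ| ≈ 2.139e+04 m/s = 21.39 km/s.
(c) ΔV_total = ΔV₁ + ΔV₂ ≈ 5.531e+04 m/s = 55.31 km/s.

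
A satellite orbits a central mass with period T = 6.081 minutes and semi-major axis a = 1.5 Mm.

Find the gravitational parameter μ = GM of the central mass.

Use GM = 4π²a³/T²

Convert to SI: T = 6.081 minutes = 364.86 s; a = 1.5 Mm = 1.5e+06 m.
GM = 4π² · a³ / T².
GM = 4π² · (1.5e+06)³ / (364.86)² m³/s² ≈ 1.001e+15 m³/s² = 1.001 × 10^15 m³/s².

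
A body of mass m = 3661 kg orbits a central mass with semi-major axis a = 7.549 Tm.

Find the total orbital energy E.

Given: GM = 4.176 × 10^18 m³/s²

Convert to SI: a = 7.549 Tm = 7.549e+12 m.
E = −GMm / (2a).
E = −4.176e+18 · 3661 / (2 · 7.549e+12) J ≈ -1.013e+09 J = -1.013 GJ.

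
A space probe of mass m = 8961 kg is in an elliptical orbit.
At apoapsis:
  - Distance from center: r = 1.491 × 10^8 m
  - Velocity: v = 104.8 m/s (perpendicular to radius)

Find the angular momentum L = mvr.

Since v is perpendicular to r, L = m · v · r.
L = 8961 · 104.8 · 1.491e+08 kg·m²/s ≈ 1.4e+14 kg·m²/s.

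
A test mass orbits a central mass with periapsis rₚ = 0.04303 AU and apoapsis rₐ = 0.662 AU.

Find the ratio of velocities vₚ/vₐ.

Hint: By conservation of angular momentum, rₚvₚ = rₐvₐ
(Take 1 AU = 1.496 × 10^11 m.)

Convert to SI: rₚ = 0.04303 AU = 6.43729e+09 m; rₐ = 0.662 AU = 9.90352e+10 m.
Conservation of angular momentum gives rₚvₚ = rₐvₐ, so vₚ/vₐ = rₐ/rₚ.
vₚ/vₐ = 9.90352e+10 / 6.43729e+09 ≈ 15.38.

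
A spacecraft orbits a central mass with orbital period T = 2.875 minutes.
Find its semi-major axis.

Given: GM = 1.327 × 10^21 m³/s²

Convert to SI: T = 2.875 minutes = 172.5 s.
Invert Kepler's third law: a = (GM · T² / (4π²))^(1/3).
Substituting T = 172.5 s and GM = 1.327e+21 m³/s²:
a = (1.327e+21 · (172.5)² / (4π²))^(1/3) m
a ≈ 1e+08 m = 100 Mm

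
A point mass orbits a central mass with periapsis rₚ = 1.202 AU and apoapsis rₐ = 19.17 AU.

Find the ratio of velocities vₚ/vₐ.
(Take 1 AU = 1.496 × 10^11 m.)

Convert to SI: rₚ = 1.202 AU = 1.79819e+11 m; rₐ = 19.17 AU = 2.86783e+12 m.
Conservation of angular momentum gives rₚvₚ = rₐvₐ, so vₚ/vₐ = rₐ/rₚ.
vₚ/vₐ = 2.86783e+12 / 1.79819e+11 ≈ 15.95.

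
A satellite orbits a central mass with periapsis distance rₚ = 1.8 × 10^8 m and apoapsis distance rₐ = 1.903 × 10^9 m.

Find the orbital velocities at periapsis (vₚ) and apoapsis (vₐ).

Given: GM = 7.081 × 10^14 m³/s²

Use the vis-viva equation v² = GM(2/r − 1/a) with a = (rₚ + rₐ)/2 = (1.8e+08 + 1.903e+09)/2 = 1.0415e+09 m.
vₚ = √(GM · (2/rₚ − 1/a)) = √(7.081e+14 · (2/1.8e+08 − 1/1.0415e+09)) m/s ≈ 2681 m/s = 2.681 km/s.
vₐ = √(GM · (2/rₐ − 1/a)) = √(7.081e+14 · (2/1.903e+09 − 1/1.0415e+09)) m/s ≈ 253.6 m/s = 253.6 m/s.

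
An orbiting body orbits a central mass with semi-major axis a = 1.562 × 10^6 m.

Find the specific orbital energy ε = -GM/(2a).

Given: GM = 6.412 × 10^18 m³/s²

ε = −GM / (2a).
ε = −6.412e+18 / (2 · 1.562e+06) J/kg ≈ -2.052e+12 J/kg = -2052 GJ/kg.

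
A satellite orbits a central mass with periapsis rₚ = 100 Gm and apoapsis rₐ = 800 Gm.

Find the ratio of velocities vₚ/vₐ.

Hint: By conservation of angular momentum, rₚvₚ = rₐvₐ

Convert to SI: rₚ = 100 Gm = 1e+11 m; rₐ = 800 Gm = 8e+11 m.
Conservation of angular momentum gives rₚvₚ = rₐvₐ, so vₚ/vₐ = rₐ/rₚ.
vₚ/vₐ = 8e+11 / 1e+11 ≈ 8.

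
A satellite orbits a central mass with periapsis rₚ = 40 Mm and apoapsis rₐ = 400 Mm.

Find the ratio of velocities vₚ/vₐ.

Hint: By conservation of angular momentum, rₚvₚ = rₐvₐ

Convert to SI: rₚ = 40 Mm = 4e+07 m; rₐ = 400 Mm = 4e+08 m.
Conservation of angular momentum gives rₚvₚ = rₐvₐ, so vₚ/vₐ = rₐ/rₚ.
vₚ/vₐ = 4e+08 / 4e+07 ≈ 10.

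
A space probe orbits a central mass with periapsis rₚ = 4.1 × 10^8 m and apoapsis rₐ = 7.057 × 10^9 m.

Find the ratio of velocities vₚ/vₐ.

Conservation of angular momentum gives rₚvₚ = rₐvₐ, so vₚ/vₐ = rₐ/rₚ.
vₚ/vₐ = 7.057e+09 / 4.1e+08 ≈ 17.21.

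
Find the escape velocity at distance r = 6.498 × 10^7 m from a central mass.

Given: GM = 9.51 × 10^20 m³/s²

Escape velocity comes from setting total energy to zero: ½v² − GM/r = 0 ⇒ v_esc = √(2GM / r).
v_esc = √(2 · 9.51e+20 / 6.498e+07) m/s ≈ 5.41e+06 m/s = 5410 km/s.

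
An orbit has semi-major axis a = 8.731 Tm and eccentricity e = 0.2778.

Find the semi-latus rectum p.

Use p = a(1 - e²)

Convert to SI: a = 8.731 Tm = 8.731e+12 m.
p = a (1 − e²).
p = 8.731e+12 · (1 − (0.2778)²) = 8.731e+12 · 0.922827 ≈ 8.057e+12 m = 8.057 Tm.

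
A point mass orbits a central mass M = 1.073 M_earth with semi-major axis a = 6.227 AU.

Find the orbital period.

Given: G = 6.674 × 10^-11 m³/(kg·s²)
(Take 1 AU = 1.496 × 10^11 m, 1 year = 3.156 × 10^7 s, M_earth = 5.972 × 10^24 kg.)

Convert to SI: a = 6.227 AU = 9.31559e+11 m; M = 1.073 M_earth = 6.40796e+24 kg.
GM = G · M = 6.674e-11 · 6.40796e+24 = 4.27667e+14 m³/s².
Kepler's third law: T = 2π √(a³ / GM).
Substituting a = 9.31559e+11 m and GM = 4.27667e+14 m³/s²:
T = 2π √((9.31559e+11)³ / 4.27667e+14) s
T ≈ 2.732e+11 s = 8656 years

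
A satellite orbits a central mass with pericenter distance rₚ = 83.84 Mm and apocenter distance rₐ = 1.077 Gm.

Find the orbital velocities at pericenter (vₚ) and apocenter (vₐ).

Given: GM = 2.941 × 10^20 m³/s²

Convert to SI: rₚ = 83.84 Mm = 8.384e+07 m; rₐ = 1.077 Gm = 1.077e+09 m.
Use the vis-viva equation v² = GM(2/r − 1/a) with a = (rₚ + rₐ)/2 = (8.384e+07 + 1.077e+09)/2 = 5.8042e+08 m.
vₚ = √(GM · (2/rₚ − 1/a)) = √(2.941e+20 · (2/8.384e+07 − 1/5.8042e+08)) m/s ≈ 2.551e+06 m/s = 2551 km/s.
vₐ = √(GM · (2/rₐ − 1/a)) = √(2.941e+20 · (2/1.077e+09 − 1/5.8042e+08)) m/s ≈ 1.986e+05 m/s = 198.6 km/s.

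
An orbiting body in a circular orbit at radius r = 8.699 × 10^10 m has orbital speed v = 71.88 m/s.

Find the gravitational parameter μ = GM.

For a circular orbit v² = GM/r, so GM = v² · r.
GM = (71.88)² · 8.699e+10 m³/s² ≈ 4.495e+14 m³/s² = 4.495 × 10^14 m³/s².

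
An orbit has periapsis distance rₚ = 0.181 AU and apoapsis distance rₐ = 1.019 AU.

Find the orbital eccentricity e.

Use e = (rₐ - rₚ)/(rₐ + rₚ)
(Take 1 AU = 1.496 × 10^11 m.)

Convert to SI: rₚ = 0.181 AU = 2.70776e+10 m; rₐ = 1.019 AU = 1.52442e+11 m.
e = (rₐ − rₚ) / (rₐ + rₚ).
e = (1.52442e+11 − 2.70776e+10) / (1.52442e+11 + 2.70776e+10) = 1.25365e+11 / 1.7952e+11 ≈ 0.6983.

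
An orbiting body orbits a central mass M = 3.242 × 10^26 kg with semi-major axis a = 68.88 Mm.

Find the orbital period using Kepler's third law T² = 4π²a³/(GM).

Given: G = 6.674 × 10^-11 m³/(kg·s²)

Convert to SI: a = 68.88 Mm = 6.888e+07 m.
GM = G · M = 6.674e-11 · 3.242e+26 = 2.16371e+16 m³/s².
Kepler's third law: T = 2π √(a³ / GM).
Substituting a = 6.888e+07 m and GM = 2.16371e+16 m³/s²:
T = 2π √((6.888e+07)³ / 2.16371e+16) s
T ≈ 2.442e+04 s = 6.783 hours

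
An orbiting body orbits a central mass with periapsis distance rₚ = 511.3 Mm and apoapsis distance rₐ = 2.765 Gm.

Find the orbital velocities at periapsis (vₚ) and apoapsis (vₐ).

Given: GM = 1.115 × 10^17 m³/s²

Convert to SI: rₚ = 511.3 Mm = 5.113e+08 m; rₐ = 2.765 Gm = 2.765e+09 m.
Use the vis-viva equation v² = GM(2/r − 1/a) with a = (rₚ + rₐ)/2 = (5.113e+08 + 2.765e+09)/2 = 1.63815e+09 m.
vₚ = √(GM · (2/rₚ − 1/a)) = √(1.115e+17 · (2/5.113e+08 − 1/1.63815e+09)) m/s ≈ 1.919e+04 m/s = 19.19 km/s.
vₐ = √(GM · (2/rₐ − 1/a)) = √(1.115e+17 · (2/2.765e+09 − 1/1.63815e+09)) m/s ≈ 3548 m/s = 3.548 km/s.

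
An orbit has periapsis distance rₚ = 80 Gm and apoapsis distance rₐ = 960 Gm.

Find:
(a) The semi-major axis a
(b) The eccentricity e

Convert to SI: rₚ = 80 Gm = 8e+10 m; rₐ = 960 Gm = 9.6e+11 m.
(a) a = (rₚ + rₐ) / 2 = (8e+10 + 9.6e+11) / 2 ≈ 5.2e+11 m = 520 Gm.
(b) e = (rₐ − rₚ) / (rₐ + rₚ) = (9.6e+11 − 8e+10) / (9.6e+11 + 8e+10) ≈ 0.8462.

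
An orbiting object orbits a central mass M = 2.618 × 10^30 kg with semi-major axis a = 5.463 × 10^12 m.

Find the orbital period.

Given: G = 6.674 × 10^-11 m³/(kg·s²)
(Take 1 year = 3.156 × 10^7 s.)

GM = G · M = 6.674e-11 · 2.618e+30 = 1.74725e+20 m³/s².
Kepler's third law: T = 2π √(a³ / GM).
Substituting a = 5.463e+12 m and GM = 1.74725e+20 m³/s²:
T = 2π √((5.463e+12)³ / 1.74725e+20) s
T ≈ 6.069e+09 s = 192.3 years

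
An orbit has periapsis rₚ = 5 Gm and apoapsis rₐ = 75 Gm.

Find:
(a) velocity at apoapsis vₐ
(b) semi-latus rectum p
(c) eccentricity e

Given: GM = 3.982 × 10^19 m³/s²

Convert to SI: rₚ = 5 Gm = 5e+09 m; rₐ = 75 Gm = 7.5e+10 m.
(a) With a = (rₚ + rₐ)/2 = 4e+10 m, vₐ = √(GM (2/rₐ − 1/a)) = √(3.982e+19 · (2/7.5e+10 − 1/4e+10)) m/s ≈ 8147 m/s
(b) From a = (rₚ + rₐ)/2 = 4e+10 m and e = (rₐ − rₚ)/(rₐ + rₚ) = 0.875, p = a(1 − e²) = 4e+10 · (1 − (0.875)²) ≈ 9.375e+09 m
(c) e = (rₐ − rₚ)/(rₐ + rₚ) = (7.5e+10 − 5e+09)/(7.5e+10 + 5e+09) ≈ 0.875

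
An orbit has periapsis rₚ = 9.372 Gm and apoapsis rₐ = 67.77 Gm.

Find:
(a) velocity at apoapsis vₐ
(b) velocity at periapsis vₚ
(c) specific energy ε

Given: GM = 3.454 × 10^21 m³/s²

Convert to SI: rₚ = 9.372 Gm = 9.372e+09 m; rₐ = 67.77 Gm = 6.777e+10 m.
(a) With a = (rₚ + rₐ)/2 = 3.8571e+10 m, vₐ = √(GM (2/rₐ − 1/a)) = √(3.454e+21 · (2/6.777e+10 − 1/3.8571e+10)) m/s ≈ 1.113e+05 m/s
(b) With a = (rₚ + rₐ)/2 = 3.8571e+10 m, vₚ = √(GM (2/rₚ − 1/a)) = √(3.454e+21 · (2/9.372e+09 − 1/3.8571e+10)) m/s ≈ 8.047e+05 m/s
(c) With a = (rₚ + rₐ)/2 = 3.8571e+10 m, ε = −GM/(2a) = −3.454e+21/(2 · 3.8571e+10) J/kg ≈ -4.477e+10 J/kg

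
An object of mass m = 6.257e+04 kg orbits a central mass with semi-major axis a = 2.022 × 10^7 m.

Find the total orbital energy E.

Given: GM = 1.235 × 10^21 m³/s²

E = −GMm / (2a).
E = −1.235e+21 · 6.257e+04 / (2 · 2.022e+07) J ≈ -1.911e+18 J = -1.911 EJ.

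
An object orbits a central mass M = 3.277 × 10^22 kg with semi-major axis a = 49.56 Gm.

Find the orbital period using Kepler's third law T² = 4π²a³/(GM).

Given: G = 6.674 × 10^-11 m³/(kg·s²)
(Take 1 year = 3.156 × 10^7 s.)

Convert to SI: a = 49.56 Gm = 4.956e+10 m.
GM = G · M = 6.674e-11 · 3.277e+22 = 2.18707e+12 m³/s².
Kepler's third law: T = 2π √(a³ / GM).
Substituting a = 4.956e+10 m and GM = 2.18707e+12 m³/s²:
T = 2π √((4.956e+10)³ / 2.18707e+12) s
T ≈ 4.688e+10 s = 1485 years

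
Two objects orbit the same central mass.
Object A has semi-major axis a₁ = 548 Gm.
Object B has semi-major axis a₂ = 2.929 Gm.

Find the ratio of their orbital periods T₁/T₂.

Convert to SI: a₁ = 548 Gm = 5.48e+11 m; a₂ = 2.929 Gm = 2.929e+09 m.
From Kepler's third law, (T₁/T₂)² = (a₁/a₂)³, so T₁/T₂ = (a₁/a₂)^(3/2).
a₁/a₂ = 5.48e+11 / 2.929e+09 = 187.095.
T₁/T₂ = (187.095)^(3/2) ≈ 2559.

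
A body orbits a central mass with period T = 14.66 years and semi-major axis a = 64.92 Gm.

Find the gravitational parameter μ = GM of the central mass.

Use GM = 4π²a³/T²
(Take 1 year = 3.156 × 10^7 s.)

Convert to SI: T = 14.66 years = 4.6267e+08 s; a = 64.92 Gm = 6.492e+10 m.
GM = 4π² · a³ / T².
GM = 4π² · (6.492e+10)³ / (4.6267e+08)² m³/s² ≈ 5.046e+16 m³/s² = 5.046 × 10^16 m³/s².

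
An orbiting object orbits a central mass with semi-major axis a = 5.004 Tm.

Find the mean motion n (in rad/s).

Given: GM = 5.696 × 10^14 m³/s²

Convert to SI: a = 5.004 Tm = 5.004e+12 m.
n = √(GM / a³).
n = √(5.696e+14 / (5.004e+12)³) rad/s ≈ 2.132e-12 rad/s.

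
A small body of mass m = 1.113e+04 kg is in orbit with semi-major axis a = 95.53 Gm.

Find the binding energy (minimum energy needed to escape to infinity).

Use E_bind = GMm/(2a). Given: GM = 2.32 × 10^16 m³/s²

Convert to SI: a = 95.53 Gm = 9.553e+10 m.
Total orbital energy is E = −GMm/(2a); binding energy is E_bind = −E = GMm/(2a).
E_bind = 2.32e+16 · 1.113e+04 / (2 · 9.553e+10) J ≈ 1.351e+09 J = 1.351 GJ.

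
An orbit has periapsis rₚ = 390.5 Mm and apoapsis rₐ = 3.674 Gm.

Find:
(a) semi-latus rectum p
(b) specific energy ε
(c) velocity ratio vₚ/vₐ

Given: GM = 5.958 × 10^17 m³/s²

Convert to SI: rₚ = 390.5 Mm = 3.905e+08 m; rₐ = 3.674 Gm = 3.674e+09 m.
(a) From a = (rₚ + rₐ)/2 = 2.03225e+09 m and e = (rₐ − rₚ)/(rₐ + rₚ) = 0.807848, p = a(1 − e²) = 2.03225e+09 · (1 − (0.807848)²) ≈ 7.06e+08 m
(b) With a = (rₚ + rₐ)/2 = 2.03225e+09 m, ε = −GM/(2a) = −5.958e+17/(2 · 2.03225e+09) J/kg ≈ -1.466e+08 J/kg
(c) Conservation of angular momentum (rₚvₚ = rₐvₐ) gives vₚ/vₐ = rₐ/rₚ = 3.674e+09/3.905e+08 ≈ 9.408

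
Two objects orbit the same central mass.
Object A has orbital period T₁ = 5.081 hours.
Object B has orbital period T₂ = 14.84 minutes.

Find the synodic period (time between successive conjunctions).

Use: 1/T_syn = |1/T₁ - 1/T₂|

Convert to SI: T₁ = 5.081 hours = 18291.6 s; T₂ = 14.84 minutes = 890.4 s.
T_syn = |T₁ · T₂ / (T₁ − T₂)|.
T_syn = |18291.6 · 890.4 / (18291.6 − 890.4)| s ≈ 936 s = 15.6 minutes.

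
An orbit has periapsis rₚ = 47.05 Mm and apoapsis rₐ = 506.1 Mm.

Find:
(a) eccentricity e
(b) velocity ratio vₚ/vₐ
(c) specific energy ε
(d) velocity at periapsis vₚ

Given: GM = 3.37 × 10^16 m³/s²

Convert to SI: rₚ = 47.05 Mm = 4.705e+07 m; rₐ = 506.1 Mm = 5.061e+08 m.
(a) e = (rₐ − rₚ)/(rₐ + rₚ) = (5.061e+08 − 4.705e+07)/(5.061e+08 + 4.705e+07) ≈ 0.8299
(b) Conservation of angular momentum (rₚvₚ = rₐvₐ) gives vₚ/vₐ = rₐ/rₚ = 5.061e+08/4.705e+07 ≈ 10.76
(c) With a = (rₚ + rₐ)/2 = 2.76575e+08 m, ε = −GM/(2a) = −3.37e+16/(2 · 2.76575e+08) J/kg ≈ -6.092e+07 J/kg
(d) With a = (rₚ + rₐ)/2 = 2.76575e+08 m, vₚ = √(GM (2/rₚ − 1/a)) = √(3.37e+16 · (2/4.705e+07 − 1/2.76575e+08)) m/s ≈ 3.62e+04 m/s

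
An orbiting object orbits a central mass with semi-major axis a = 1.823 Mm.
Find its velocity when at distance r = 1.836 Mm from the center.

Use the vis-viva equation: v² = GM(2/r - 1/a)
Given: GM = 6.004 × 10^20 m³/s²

Convert to SI: a = 1.823 Mm = 1.823e+06 m; r = 1.836 Mm = 1.836e+06 m.
Vis-viva: v = √(GM · (2/r − 1/a)).
2/r − 1/a = 2/1.836e+06 − 1/1.823e+06 = 5.40778e-07 m⁻¹.
v = √(6.004e+20 · 5.40778e-07) m/s ≈ 1.802e+07 m/s = 1.802e+04 km/s.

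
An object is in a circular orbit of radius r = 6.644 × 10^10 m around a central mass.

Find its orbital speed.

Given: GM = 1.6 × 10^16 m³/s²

For a circular orbit, gravity supplies the centripetal force, so v = √(GM / r).
v = √(1.6e+16 / 6.644e+10) m/s ≈ 490.7 m/s = 490.7 m/s.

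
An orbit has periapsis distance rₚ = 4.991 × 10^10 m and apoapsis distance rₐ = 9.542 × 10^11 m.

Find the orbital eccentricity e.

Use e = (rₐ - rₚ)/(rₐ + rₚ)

e = (rₐ − rₚ) / (rₐ + rₚ).
e = (9.542e+11 − 4.991e+10) / (9.542e+11 + 4.991e+10) = 9.0429e+11 / 1.00411e+12 ≈ 0.9006.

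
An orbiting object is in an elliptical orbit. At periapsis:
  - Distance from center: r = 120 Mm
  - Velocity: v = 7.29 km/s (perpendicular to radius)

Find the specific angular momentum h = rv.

Convert to SI: r = 120 Mm = 1.2e+08 m; v = 7.29 km/s = 7290 m/s.
With v perpendicular to r, h = r · v.
h = 1.2e+08 · 7290 m²/s ≈ 8.748e+11 m²/s.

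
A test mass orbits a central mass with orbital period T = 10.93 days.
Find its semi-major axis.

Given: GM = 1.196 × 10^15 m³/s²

Convert to SI: T = 10.93 days = 944352 s.
Invert Kepler's third law: a = (GM · T² / (4π²))^(1/3).
Substituting T = 944352 s and GM = 1.196e+15 m³/s²:
a = (1.196e+15 · (944352)² / (4π²))^(1/3) m
a ≈ 3.001e+08 m = 300.1 Mm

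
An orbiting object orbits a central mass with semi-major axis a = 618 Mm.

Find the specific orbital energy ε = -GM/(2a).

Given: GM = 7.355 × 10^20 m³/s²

Convert to SI: a = 618 Mm = 6.18e+08 m.
ε = −GM / (2a).
ε = −7.355e+20 / (2 · 6.18e+08) J/kg ≈ -5.951e+11 J/kg = -595.1 GJ/kg.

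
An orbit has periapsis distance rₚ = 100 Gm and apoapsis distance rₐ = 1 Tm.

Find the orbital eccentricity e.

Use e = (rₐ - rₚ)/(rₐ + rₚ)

Convert to SI: rₚ = 100 Gm = 1e+11 m; rₐ = 1 Tm = 1e+12 m.
e = (rₐ − rₚ) / (rₐ + rₚ).
e = (1e+12 − 1e+11) / (1e+12 + 1e+11) = 9e+11 / 1.1e+12 ≈ 0.8182.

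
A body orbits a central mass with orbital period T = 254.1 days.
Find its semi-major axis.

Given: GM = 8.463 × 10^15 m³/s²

Convert to SI: T = 254.1 days = 2.19542e+07 s.
Invert Kepler's third law: a = (GM · T² / (4π²))^(1/3).
Substituting T = 2.19542e+07 s and GM = 8.463e+15 m³/s²:
a = (8.463e+15 · (2.19542e+07)² / (4π²))^(1/3) m
a ≈ 4.692e+09 m = 4.692 × 10^9 m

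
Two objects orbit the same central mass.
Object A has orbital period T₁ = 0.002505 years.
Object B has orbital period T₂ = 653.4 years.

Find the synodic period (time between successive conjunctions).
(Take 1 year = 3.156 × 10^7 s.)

Convert to SI: T₁ = 0.002505 years = 79057.8 s; T₂ = 653.4 years = 2.06213e+10 s.
T_syn = |T₁ · T₂ / (T₁ − T₂)|.
T_syn = |79057.8 · 2.06213e+10 / (79057.8 − 2.06213e+10)| s ≈ 7.906e+04 s = 0.002505 years.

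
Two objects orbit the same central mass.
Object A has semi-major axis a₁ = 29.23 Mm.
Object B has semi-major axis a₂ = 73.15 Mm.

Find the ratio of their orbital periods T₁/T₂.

Convert to SI: a₁ = 29.23 Mm = 2.923e+07 m; a₂ = 73.15 Mm = 7.315e+07 m.
From Kepler's third law, (T₁/T₂)² = (a₁/a₂)³, so T₁/T₂ = (a₁/a₂)^(3/2).
a₁/a₂ = 2.923e+07 / 7.315e+07 = 0.39959.
T₁/T₂ = (0.39959)^(3/2) ≈ 0.2526.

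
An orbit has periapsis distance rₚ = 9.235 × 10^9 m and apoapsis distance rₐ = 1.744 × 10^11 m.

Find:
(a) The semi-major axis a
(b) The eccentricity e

(a) a = (rₚ + rₐ) / 2 = (9.235e+09 + 1.744e+11) / 2 ≈ 9.182e+10 m = 9.182 × 10^10 m.
(b) e = (rₐ − rₚ) / (rₐ + rₚ) = (1.744e+11 − 9.235e+09) / (1.744e+11 + 9.235e+09) ≈ 0.8994.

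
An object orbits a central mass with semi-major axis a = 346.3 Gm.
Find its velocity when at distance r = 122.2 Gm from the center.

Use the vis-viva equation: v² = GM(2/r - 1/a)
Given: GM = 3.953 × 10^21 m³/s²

Convert to SI: a = 346.3 Gm = 3.463e+11 m; r = 122.2 Gm = 1.222e+11 m.
Vis-viva: v = √(GM · (2/r − 1/a)).
2/r − 1/a = 2/1.222e+11 − 1/3.463e+11 = 1.34789e-11 m⁻¹.
v = √(3.953e+21 · 1.34789e-11) m/s ≈ 2.308e+05 m/s = 230.8 km/s.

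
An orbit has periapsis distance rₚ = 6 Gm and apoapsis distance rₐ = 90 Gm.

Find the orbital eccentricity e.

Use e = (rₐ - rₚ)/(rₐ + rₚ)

Convert to SI: rₚ = 6 Gm = 6e+09 m; rₐ = 90 Gm = 9e+10 m.
e = (rₐ − rₚ) / (rₐ + rₚ).
e = (9e+10 − 6e+09) / (9e+10 + 6e+09) = 8.4e+10 / 9.6e+10 ≈ 0.875.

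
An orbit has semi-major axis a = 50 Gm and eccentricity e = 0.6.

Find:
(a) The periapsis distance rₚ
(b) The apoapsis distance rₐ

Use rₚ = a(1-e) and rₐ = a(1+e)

Convert to SI: a = 50 Gm = 5e+10 m.
(a) rₚ = a(1 − e) = 5e+10 · (1 − 0.6) = 5e+10 · 0.4 ≈ 2e+10 m = 20 Gm.
(b) rₐ = a(1 + e) = 5e+10 · (1 + 0.6) = 5e+10 · 1.6 ≈ 8e+10 m = 80 Gm.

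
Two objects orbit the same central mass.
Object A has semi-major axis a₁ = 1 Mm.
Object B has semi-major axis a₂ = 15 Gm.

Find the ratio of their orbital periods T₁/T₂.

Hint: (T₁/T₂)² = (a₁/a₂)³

Convert to SI: a₁ = 1 Mm = 1e+06 m; a₂ = 15 Gm = 1.5e+10 m.
From Kepler's third law, (T₁/T₂)² = (a₁/a₂)³, so T₁/T₂ = (a₁/a₂)^(3/2).
a₁/a₂ = 1e+06 / 1.5e+10 = 6.66667e-05.
T₁/T₂ = (6.66667e-05)^(3/2) ≈ 5.443e-07.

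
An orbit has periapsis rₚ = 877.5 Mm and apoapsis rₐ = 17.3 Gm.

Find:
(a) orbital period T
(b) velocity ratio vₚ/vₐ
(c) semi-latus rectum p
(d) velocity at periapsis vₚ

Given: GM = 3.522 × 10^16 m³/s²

Convert to SI: rₚ = 877.5 Mm = 8.775e+08 m; rₐ = 17.3 Gm = 1.73e+10 m.
(a) With a = (rₚ + rₐ)/2 = 9.08875e+09 m, T = 2π √(a³/GM) = 2π √((9.08875e+09)³/3.522e+16) s ≈ 2.901e+07 s
(b) Conservation of angular momentum (rₚvₚ = rₐvₐ) gives vₚ/vₐ = rₐ/rₚ = 1.73e+10/8.775e+08 ≈ 19.72
(c) From a = (rₚ + rₐ)/2 = 9.08875e+09 m and e = (rₐ − rₚ)/(rₐ + rₚ) = 0.903452, p = a(1 − e²) = 9.08875e+09 · (1 − (0.903452)²) ≈ 1.67e+09 m
(d) With a = (rₚ + rₐ)/2 = 9.08875e+09 m, vₚ = √(GM (2/rₚ − 1/a)) = √(3.522e+16 · (2/8.775e+08 − 1/9.08875e+09)) m/s ≈ 8741 m/s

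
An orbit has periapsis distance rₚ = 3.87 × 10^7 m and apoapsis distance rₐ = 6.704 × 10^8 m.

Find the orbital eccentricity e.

e = (rₐ − rₚ) / (rₐ + rₚ).
e = (6.704e+08 − 3.87e+07) / (6.704e+08 + 3.87e+07) = 6.317e+08 / 7.091e+08 ≈ 0.8908.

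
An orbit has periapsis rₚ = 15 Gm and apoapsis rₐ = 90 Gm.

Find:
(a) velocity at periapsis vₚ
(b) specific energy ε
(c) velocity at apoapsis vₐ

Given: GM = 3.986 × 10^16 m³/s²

Convert to SI: rₚ = 15 Gm = 1.5e+10 m; rₐ = 90 Gm = 9e+10 m.
(a) With a = (rₚ + rₐ)/2 = 5.25e+10 m, vₚ = √(GM (2/rₚ − 1/a)) = √(3.986e+16 · (2/1.5e+10 − 1/5.25e+10)) m/s ≈ 2134 m/s
(b) With a = (rₚ + rₐ)/2 = 5.25e+10 m, ε = −GM/(2a) = −3.986e+16/(2 · 5.25e+10) J/kg ≈ -3.796e+05 J/kg
(c) With a = (rₚ + rₐ)/2 = 5.25e+10 m, vₐ = √(GM (2/rₐ − 1/a)) = √(3.986e+16 · (2/9e+10 − 1/5.25e+10)) m/s ≈ 355.7 m/s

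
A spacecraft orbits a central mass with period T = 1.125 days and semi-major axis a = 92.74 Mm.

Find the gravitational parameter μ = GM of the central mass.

Convert to SI: T = 1.125 days = 97200 s; a = 92.74 Mm = 9.274e+07 m.
GM = 4π² · a³ / T².
GM = 4π² · (9.274e+07)³ / (97200)² m³/s² ≈ 3.333e+15 m³/s² = 3.333 × 10^15 m³/s².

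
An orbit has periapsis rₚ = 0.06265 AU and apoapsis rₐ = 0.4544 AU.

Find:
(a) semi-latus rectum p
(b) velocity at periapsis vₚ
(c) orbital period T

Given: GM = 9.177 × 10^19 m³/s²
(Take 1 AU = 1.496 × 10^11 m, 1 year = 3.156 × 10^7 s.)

Convert to SI: rₚ = 0.06265 AU = 9.37244e+09 m; rₐ = 0.4544 AU = 6.79782e+10 m.
(a) From a = (rₚ + rₐ)/2 = 3.86753e+10 m and e = (rₐ − rₚ)/(rₐ + rₚ) = 0.757664, p = a(1 − e²) = 3.86753e+10 · (1 − (0.757664)²) ≈ 1.647e+10 m
(b) With a = (rₚ + rₐ)/2 = 3.86753e+10 m, vₚ = √(GM (2/rₚ − 1/a)) = √(9.177e+19 · (2/9.37244e+09 − 1/3.86753e+10)) m/s ≈ 1.312e+05 m/s
(c) With a = (rₚ + rₐ)/2 = 3.86753e+10 m, T = 2π √(a³/GM) = 2π √((3.86753e+10)³/9.177e+19) s ≈ 4.989e+06 s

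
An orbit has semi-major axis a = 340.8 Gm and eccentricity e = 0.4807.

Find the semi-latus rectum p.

Convert to SI: a = 340.8 Gm = 3.408e+11 m.
p = a (1 − e²).
p = 3.408e+11 · (1 − (0.4807)²) = 3.408e+11 · 0.768928 ≈ 2.621e+11 m = 262.1 Gm.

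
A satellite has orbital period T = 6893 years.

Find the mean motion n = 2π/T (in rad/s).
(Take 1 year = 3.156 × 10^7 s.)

Convert to SI: T = 6893 years = 2.17543e+11 s.
n = 2π / T.
n = 2π / 2.17543e+11 s ≈ 2.888e-11 rad/s.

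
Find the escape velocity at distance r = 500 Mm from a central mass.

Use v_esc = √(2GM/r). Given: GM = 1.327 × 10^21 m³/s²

Convert to SI: r = 500 Mm = 5e+08 m.
Escape velocity comes from setting total energy to zero: ½v² − GM/r = 0 ⇒ v_esc = √(2GM / r).
v_esc = √(2 · 1.327e+21 / 5e+08) m/s ≈ 2.304e+06 m/s = 2304 km/s.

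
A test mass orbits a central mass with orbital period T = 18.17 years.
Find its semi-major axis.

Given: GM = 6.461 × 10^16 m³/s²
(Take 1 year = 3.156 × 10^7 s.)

Convert to SI: T = 18.17 years = 5.73445e+08 s.
Invert Kepler's third law: a = (GM · T² / (4π²))^(1/3).
Substituting T = 5.73445e+08 s and GM = 6.461e+16 m³/s²:
a = (6.461e+16 · (5.73445e+08)² / (4π²))^(1/3) m
a ≈ 8.134e+10 m = 81.34 Gm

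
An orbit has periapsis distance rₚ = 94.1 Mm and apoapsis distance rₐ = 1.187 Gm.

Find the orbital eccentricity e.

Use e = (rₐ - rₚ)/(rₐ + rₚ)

Convert to SI: rₚ = 94.1 Mm = 9.41e+07 m; rₐ = 1.187 Gm = 1.187e+09 m.
e = (rₐ − rₚ) / (rₐ + rₚ).
e = (1.187e+09 − 9.41e+07) / (1.187e+09 + 9.41e+07) = 1.0929e+09 / 1.2811e+09 ≈ 0.8531.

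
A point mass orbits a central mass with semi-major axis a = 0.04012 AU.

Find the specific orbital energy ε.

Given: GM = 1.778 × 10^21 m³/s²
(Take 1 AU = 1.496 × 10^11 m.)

Convert to SI: a = 0.04012 AU = 6.00195e+09 m.
ε = −GM / (2a).
ε = −1.778e+21 / (2 · 6.00195e+09) J/kg ≈ -1.481e+11 J/kg = -148.1 GJ/kg.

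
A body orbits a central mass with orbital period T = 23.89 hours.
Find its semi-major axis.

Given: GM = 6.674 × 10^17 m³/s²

Convert to SI: T = 23.89 hours = 86004 s.
Invert Kepler's third law: a = (GM · T² / (4π²))^(1/3).
Substituting T = 86004 s and GM = 6.674e+17 m³/s²:
a = (6.674e+17 · (86004)² / (4π²))^(1/3) m
a ≈ 5.001e+08 m = 500.1 Mm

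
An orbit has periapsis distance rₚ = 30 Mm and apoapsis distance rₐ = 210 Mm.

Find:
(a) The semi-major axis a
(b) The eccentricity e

Convert to SI: rₚ = 30 Mm = 3e+07 m; rₐ = 210 Mm = 2.1e+08 m.
(a) a = (rₚ + rₐ) / 2 = (3e+07 + 2.1e+08) / 2 ≈ 1.2e+08 m = 120 Mm.
(b) e = (rₐ − rₚ) / (rₐ + rₚ) = (2.1e+08 − 3e+07) / (2.1e+08 + 3e+07) ≈ 0.75.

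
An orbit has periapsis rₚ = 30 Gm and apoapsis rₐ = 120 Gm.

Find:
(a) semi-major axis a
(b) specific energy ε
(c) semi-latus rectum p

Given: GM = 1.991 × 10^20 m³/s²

Convert to SI: rₚ = 30 Gm = 3e+10 m; rₐ = 120 Gm = 1.2e+11 m.
(a) a = (rₚ + rₐ)/2 = (3e+10 + 1.2e+11)/2 ≈ 7.5e+10 m
(b) With a = (rₚ + rₐ)/2 = 7.5e+10 m, ε = −GM/(2a) = −1.991e+20/(2 · 7.5e+10) J/kg ≈ -1.327e+09 J/kg
(c) From a = (rₚ + rₐ)/2 = 7.5e+10 m and e = (rₐ − rₚ)/(rₐ + rₚ) = 0.6, p = a(1 − e²) = 7.5e+10 · (1 − (0.6)²) ≈ 4.8e+10 m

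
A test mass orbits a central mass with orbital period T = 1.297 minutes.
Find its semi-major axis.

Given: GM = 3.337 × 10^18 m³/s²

Convert to SI: T = 1.297 minutes = 77.82 s.
Invert Kepler's third law: a = (GM · T² / (4π²))^(1/3).
Substituting T = 77.82 s and GM = 3.337e+18 m³/s²:
a = (3.337e+18 · (77.82)² / (4π²))^(1/3) m
a ≈ 7.999e+06 m = 7.999 Mm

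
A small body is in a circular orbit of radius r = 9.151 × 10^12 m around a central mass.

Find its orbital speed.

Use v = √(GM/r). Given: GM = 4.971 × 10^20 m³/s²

For a circular orbit, gravity supplies the centripetal force, so v = √(GM / r).
v = √(4.971e+20 / 9.151e+12) m/s ≈ 7370 m/s = 7.37 km/s.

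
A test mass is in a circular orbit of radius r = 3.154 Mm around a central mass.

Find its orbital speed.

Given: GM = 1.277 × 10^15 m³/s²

Convert to SI: r = 3.154 Mm = 3.154e+06 m.
For a circular orbit, gravity supplies the centripetal force, so v = √(GM / r).
v = √(1.277e+15 / 3.154e+06) m/s ≈ 2.012e+04 m/s = 20.12 km/s.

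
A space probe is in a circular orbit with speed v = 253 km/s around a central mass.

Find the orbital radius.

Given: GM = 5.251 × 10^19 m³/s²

Convert to SI: v = 253 km/s = 253000 m/s.
For a circular orbit, v² = GM / r, so r = GM / v².
r = 5.251e+19 / (253000)² m ≈ 8.204e+08 m = 820.4 Mm.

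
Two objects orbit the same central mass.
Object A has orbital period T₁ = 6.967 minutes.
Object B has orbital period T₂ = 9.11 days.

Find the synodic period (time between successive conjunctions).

Convert to SI: T₁ = 6.967 minutes = 418.02 s; T₂ = 9.11 days = 787104 s.
T_syn = |T₁ · T₂ / (T₁ − T₂)|.
T_syn = |418.02 · 787104 / (418.02 − 787104)| s ≈ 418.2 s = 6.971 minutes.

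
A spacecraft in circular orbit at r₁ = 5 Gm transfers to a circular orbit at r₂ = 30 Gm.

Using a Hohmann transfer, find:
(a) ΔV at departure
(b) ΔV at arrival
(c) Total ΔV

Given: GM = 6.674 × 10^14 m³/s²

Convert to SI: r₁ = 5 Gm = 5e+09 m; r₂ = 30 Gm = 3e+10 m.
Transfer semi-major axis: a_t = (r₁ + r₂)/2 = (5e+09 + 3e+10)/2 = 1.75e+10 m.
Circular speeds: v₁ = √(GM/r₁) = 365.349 m/s, v₂ = √(GM/r₂) = 149.153 m/s.
Transfer speeds (vis-viva v² = GM(2/r − 1/a_t)): v₁ᵗ = 478.354 m/s, v₂ᵗ = 79.7257 m/s.
(a) ΔV₁ = |v₁ᵗ − v₁| ≈ 113 m/s = 113 m/s.
(b) ΔV₂ = |v₂ − v₂ᵗ| ≈ 69.43 m/s = 69.43 m/s.
(c) ΔV_total = ΔV₁ + ΔV₂ ≈ 182.4 m/s = 182.4 m/s.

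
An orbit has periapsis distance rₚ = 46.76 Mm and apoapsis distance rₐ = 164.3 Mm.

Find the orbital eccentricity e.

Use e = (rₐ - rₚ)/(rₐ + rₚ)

Convert to SI: rₚ = 46.76 Mm = 4.676e+07 m; rₐ = 164.3 Mm = 1.643e+08 m.
e = (rₐ − rₚ) / (rₐ + rₚ).
e = (1.643e+08 − 4.676e+07) / (1.643e+08 + 4.676e+07) = 1.1754e+08 / 2.1106e+08 ≈ 0.5569.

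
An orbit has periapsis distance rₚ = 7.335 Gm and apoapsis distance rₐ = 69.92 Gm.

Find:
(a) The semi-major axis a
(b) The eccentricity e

Convert to SI: rₚ = 7.335 Gm = 7.335e+09 m; rₐ = 69.92 Gm = 6.992e+10 m.
(a) a = (rₚ + rₐ) / 2 = (7.335e+09 + 6.992e+10) / 2 ≈ 3.863e+10 m = 38.63 Gm.
(b) e = (rₐ − rₚ) / (rₐ + rₚ) = (6.992e+10 − 7.335e+09) / (6.992e+10 + 7.335e+09) ≈ 0.8101.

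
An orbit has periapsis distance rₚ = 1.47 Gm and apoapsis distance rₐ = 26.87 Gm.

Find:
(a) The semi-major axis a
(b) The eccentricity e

Convert to SI: rₚ = 1.47 Gm = 1.47e+09 m; rₐ = 26.87 Gm = 2.687e+10 m.
(a) a = (rₚ + rₐ) / 2 = (1.47e+09 + 2.687e+10) / 2 ≈ 1.417e+10 m = 14.17 Gm.
(b) e = (rₐ − rₚ) / (rₐ + rₚ) = (2.687e+10 − 1.47e+09) / (2.687e+10 + 1.47e+09) ≈ 0.8963.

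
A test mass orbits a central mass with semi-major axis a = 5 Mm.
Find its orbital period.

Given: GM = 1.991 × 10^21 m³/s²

Convert to SI: a = 5 Mm = 5e+06 m.
Kepler's third law: T = 2π √(a³ / GM).
Substituting a = 5e+06 m and GM = 1.991e+21 m³/s²:
T = 2π √((5e+06)³ / 1.991e+21) s
T ≈ 1.574 s = 1.574 seconds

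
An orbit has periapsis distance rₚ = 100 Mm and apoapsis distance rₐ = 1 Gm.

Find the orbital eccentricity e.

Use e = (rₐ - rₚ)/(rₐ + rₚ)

Convert to SI: rₚ = 100 Mm = 1e+08 m; rₐ = 1 Gm = 1e+09 m.
e = (rₐ − rₚ) / (rₐ + rₚ).
e = (1e+09 − 1e+08) / (1e+09 + 1e+08) = 9e+08 / 1.1e+09 ≈ 0.8182.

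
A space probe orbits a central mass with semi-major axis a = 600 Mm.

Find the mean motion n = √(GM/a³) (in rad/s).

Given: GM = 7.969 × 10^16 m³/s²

Convert to SI: a = 600 Mm = 6e+08 m.
n = √(GM / a³).
n = √(7.969e+16 / (6e+08)³) rad/s ≈ 1.921e-05 rad/s.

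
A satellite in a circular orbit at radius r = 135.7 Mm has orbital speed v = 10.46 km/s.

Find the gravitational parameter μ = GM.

Convert to SI: r = 135.7 Mm = 1.357e+08 m; v = 10.46 km/s = 10460 m/s.
For a circular orbit v² = GM/r, so GM = v² · r.
GM = (10460)² · 1.357e+08 m³/s² ≈ 1.485e+16 m³/s² = 1.485 × 10^16 m³/s².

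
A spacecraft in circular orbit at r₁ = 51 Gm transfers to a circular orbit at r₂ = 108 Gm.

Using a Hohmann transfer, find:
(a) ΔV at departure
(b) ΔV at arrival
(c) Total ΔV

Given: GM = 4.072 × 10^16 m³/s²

Convert to SI: r₁ = 51 Gm = 5.1e+10 m; r₂ = 108 Gm = 1.08e+11 m.
Transfer semi-major axis: a_t = (r₁ + r₂)/2 = (5.1e+10 + 1.08e+11)/2 = 7.95e+10 m.
Circular speeds: v₁ = √(GM/r₁) = 893.55 m/s, v₂ = √(GM/r₂) = 614.033 m/s.
Transfer speeds (vis-viva v² = GM(2/r − 1/a_t)): v₁ᵗ = 1041.47 m/s, v₂ᵗ = 491.806 m/s.
(a) ΔV₁ = |v₁ᵗ − v₁| ≈ 147.9 m/s = 147.9 m/s.
(b) ΔV₂ = |v₂ − v₂ᵗ| ≈ 122.2 m/s = 122.2 m/s.
(c) ΔV_total = ΔV₁ + ΔV₂ ≈ 270.1 m/s = 270.1 m/s.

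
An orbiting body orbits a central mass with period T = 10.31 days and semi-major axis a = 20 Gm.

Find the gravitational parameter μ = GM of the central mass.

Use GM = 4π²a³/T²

Convert to SI: T = 10.31 days = 890784 s; a = 20 Gm = 2e+10 m.
GM = 4π² · a³ / T².
GM = 4π² · (2e+10)³ / (890784)² m³/s² ≈ 3.98e+20 m³/s² = 3.98 × 10^20 m³/s².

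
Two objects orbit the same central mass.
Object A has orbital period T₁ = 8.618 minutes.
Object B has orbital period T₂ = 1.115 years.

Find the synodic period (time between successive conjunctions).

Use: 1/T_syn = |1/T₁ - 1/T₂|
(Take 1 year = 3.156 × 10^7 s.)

Convert to SI: T₁ = 8.618 minutes = 517.08 s; T₂ = 1.115 years = 3.51894e+07 s.
T_syn = |T₁ · T₂ / (T₁ − T₂)|.
T_syn = |517.08 · 3.51894e+07 / (517.08 − 3.51894e+07)| s ≈ 517.1 s = 8.618 minutes.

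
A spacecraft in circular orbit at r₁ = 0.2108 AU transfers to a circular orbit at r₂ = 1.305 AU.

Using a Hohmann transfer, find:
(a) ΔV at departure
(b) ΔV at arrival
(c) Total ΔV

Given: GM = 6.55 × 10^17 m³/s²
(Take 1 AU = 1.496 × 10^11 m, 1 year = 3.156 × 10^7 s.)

Convert to SI: r₁ = 0.2108 AU = 3.15357e+10 m; r₂ = 1.305 AU = 1.95228e+11 m.
Transfer semi-major axis: a_t = (r₁ + r₂)/2 = (3.15357e+10 + 1.95228e+11)/2 = 1.13382e+11 m.
Circular speeds: v₁ = √(GM/r₁) = 4557.43 m/s, v₂ = √(GM/r₂) = 1831.68 m/s.
Transfer speeds (vis-viva v² = GM(2/r − 1/a_t)): v₁ᵗ = 5980.24 m/s, v₂ᵗ = 966.004 m/s.
(a) ΔV₁ = |v₁ᵗ − v₁| ≈ 1423 m/s = 0.3002 AU/year.
(b) ΔV₂ = |v₂ − v₂ᵗ| ≈ 865.7 m/s = 0.1826 AU/year.
(c) ΔV_total = ΔV₁ + ΔV₂ ≈ 2288 m/s = 0.4828 AU/year.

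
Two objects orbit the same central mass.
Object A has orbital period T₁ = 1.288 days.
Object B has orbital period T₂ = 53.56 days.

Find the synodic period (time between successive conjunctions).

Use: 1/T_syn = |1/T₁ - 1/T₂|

Convert to SI: T₁ = 1.288 days = 111283 s; T₂ = 53.56 days = 4.62758e+06 s.
T_syn = |T₁ · T₂ / (T₁ − T₂)|.
T_syn = |111283 · 4.62758e+06 / (111283 − 4.62758e+06)| s ≈ 1.14e+05 s = 1.32 days.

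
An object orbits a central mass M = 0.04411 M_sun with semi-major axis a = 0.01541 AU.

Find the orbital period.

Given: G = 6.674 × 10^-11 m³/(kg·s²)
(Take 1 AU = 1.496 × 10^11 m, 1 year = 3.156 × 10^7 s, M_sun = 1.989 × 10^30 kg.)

Convert to SI: a = 0.01541 AU = 2.30534e+09 m; M = 0.04411 M_sun = 8.77348e+28 kg.
GM = G · M = 6.674e-11 · 8.77348e+28 = 5.85542e+18 m³/s².
Kepler's third law: T = 2π √(a³ / GM).
Substituting a = 2.30534e+09 m and GM = 5.85542e+18 m³/s²:
T = 2π √((2.30534e+09)³ / 5.85542e+18) s
T ≈ 2.874e+05 s = 0.009107 years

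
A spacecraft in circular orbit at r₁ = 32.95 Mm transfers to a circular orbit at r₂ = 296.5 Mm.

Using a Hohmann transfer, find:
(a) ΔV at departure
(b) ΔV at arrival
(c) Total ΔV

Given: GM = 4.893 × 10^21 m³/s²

Convert to SI: r₁ = 32.95 Mm = 3.295e+07 m; r₂ = 296.5 Mm = 2.965e+08 m.
Transfer semi-major axis: a_t = (r₁ + r₂)/2 = (3.295e+07 + 2.965e+08)/2 = 1.64725e+08 m.
Circular speeds: v₁ = √(GM/r₁) = 1.2186e+07 m/s, v₂ = √(GM/r₂) = 4.06233e+06 m/s.
Transfer speeds (vis-viva v² = GM(2/r − 1/a_t)): v₁ᵗ = 1.6349e+07 m/s, v₂ᵗ = 1.81687e+06 m/s.
(a) ΔV₁ = |v₁ᵗ − v₁| ≈ 4.163e+06 m/s = 4163 km/s.
(b) ΔV₂ = |v₂ − v₂ᵗ| ≈ 2.245e+06 m/s = 2245 km/s.
(c) ΔV_total = ΔV₁ + ΔV₂ ≈ 6.409e+06 m/s = 6409 km/s.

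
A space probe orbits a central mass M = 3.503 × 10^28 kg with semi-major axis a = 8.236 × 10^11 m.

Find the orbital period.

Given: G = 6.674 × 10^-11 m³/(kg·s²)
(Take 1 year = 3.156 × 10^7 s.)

GM = G · M = 6.674e-11 · 3.503e+28 = 2.3379e+18 m³/s².
Kepler's third law: T = 2π √(a³ / GM).
Substituting a = 8.236e+11 m and GM = 2.3379e+18 m³/s²:
T = 2π √((8.236e+11)³ / 2.3379e+18) s
T ≈ 3.071e+09 s = 97.32 years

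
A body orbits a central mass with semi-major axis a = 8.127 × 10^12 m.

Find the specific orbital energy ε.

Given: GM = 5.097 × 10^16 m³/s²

ε = −GM / (2a).
ε = −5.097e+16 / (2 · 8.127e+12) J/kg ≈ -3136 J/kg = -3.136 kJ/kg.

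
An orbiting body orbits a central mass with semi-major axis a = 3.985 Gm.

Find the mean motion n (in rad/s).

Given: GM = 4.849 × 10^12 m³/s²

Convert to SI: a = 3.985 Gm = 3.985e+09 m.
n = √(GM / a³).
n = √(4.849e+12 / (3.985e+09)³) rad/s ≈ 8.754e-09 rad/s.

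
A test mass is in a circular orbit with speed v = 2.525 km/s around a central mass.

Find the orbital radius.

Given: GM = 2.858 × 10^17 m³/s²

Convert to SI: v = 2.525 km/s = 2525 m/s.
For a circular orbit, v² = GM / r, so r = GM / v².
r = 2.858e+17 / (2525)² m ≈ 4.483e+10 m = 44.83 Gm.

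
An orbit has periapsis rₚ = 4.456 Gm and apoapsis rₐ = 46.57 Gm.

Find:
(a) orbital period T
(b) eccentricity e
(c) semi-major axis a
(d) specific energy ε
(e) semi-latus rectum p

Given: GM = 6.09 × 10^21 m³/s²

Convert to SI: rₚ = 4.456 Gm = 4.456e+09 m; rₐ = 46.57 Gm = 4.657e+10 m.
(a) With a = (rₚ + rₐ)/2 = 2.5513e+10 m, T = 2π √(a³/GM) = 2π √((2.5513e+10)³/6.09e+21) s ≈ 3.281e+05 s
(b) e = (rₐ − rₚ)/(rₐ + rₚ) = (4.657e+10 − 4.456e+09)/(4.657e+10 + 4.456e+09) ≈ 0.8253
(c) a = (rₚ + rₐ)/2 = (4.456e+09 + 4.657e+10)/2 ≈ 2.551e+10 m
(d) With a = (rₚ + rₐ)/2 = 2.5513e+10 m, ε = −GM/(2a) = −6.09e+21/(2 · 2.5513e+10) J/kg ≈ -1.194e+11 J/kg
(e) From a = (rₚ + rₐ)/2 = 2.5513e+10 m and e = (rₐ − rₚ)/(rₐ + rₚ) = 0.825344, p = a(1 − e²) = 2.5513e+10 · (1 − (0.825344)²) ≈ 8.134e+09 m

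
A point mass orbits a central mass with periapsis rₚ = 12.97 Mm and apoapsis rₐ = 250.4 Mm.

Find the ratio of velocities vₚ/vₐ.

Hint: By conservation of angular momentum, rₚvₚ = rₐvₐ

Convert to SI: rₚ = 12.97 Mm = 1.297e+07 m; rₐ = 250.4 Mm = 2.504e+08 m.
Conservation of angular momentum gives rₚvₚ = rₐvₐ, so vₚ/vₐ = rₐ/rₚ.
vₚ/vₐ = 2.504e+08 / 1.297e+07 ≈ 19.31.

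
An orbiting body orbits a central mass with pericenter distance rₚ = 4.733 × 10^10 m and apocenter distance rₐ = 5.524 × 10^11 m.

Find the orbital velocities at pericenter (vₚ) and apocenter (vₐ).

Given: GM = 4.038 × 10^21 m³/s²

Use the vis-viva equation v² = GM(2/r − 1/a) with a = (rₚ + rₐ)/2 = (4.733e+10 + 5.524e+11)/2 = 2.99865e+11 m.
vₚ = √(GM · (2/rₚ − 1/a)) = √(4.038e+21 · (2/4.733e+10 − 1/2.99865e+11)) m/s ≈ 3.964e+05 m/s = 396.4 km/s.
vₐ = √(GM · (2/rₐ − 1/a)) = √(4.038e+21 · (2/5.524e+11 − 1/2.99865e+11)) m/s ≈ 3.397e+04 m/s = 33.97 km/s.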